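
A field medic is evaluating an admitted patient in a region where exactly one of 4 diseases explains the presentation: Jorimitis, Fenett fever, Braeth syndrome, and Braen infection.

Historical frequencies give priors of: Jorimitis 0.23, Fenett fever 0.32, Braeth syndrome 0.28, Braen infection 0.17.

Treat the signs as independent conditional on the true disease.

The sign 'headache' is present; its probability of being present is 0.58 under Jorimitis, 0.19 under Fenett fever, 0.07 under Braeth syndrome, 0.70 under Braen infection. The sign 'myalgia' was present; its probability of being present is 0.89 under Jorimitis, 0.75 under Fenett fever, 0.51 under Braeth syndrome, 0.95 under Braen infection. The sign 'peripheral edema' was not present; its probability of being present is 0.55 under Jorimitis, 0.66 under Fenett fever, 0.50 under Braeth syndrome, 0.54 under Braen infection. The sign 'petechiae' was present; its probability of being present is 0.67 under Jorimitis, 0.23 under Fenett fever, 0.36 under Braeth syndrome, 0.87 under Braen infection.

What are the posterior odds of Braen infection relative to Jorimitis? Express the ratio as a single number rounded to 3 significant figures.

1.26

Unnormalized posterior weight (prior times the sign likelihoods) for each of the two hypotheses (using 1 − P(present | H) for each absent sign):
  Braen infection: 0.17 × 0.70 × 0.95 × (1 − 0.54) × 0.87 = 0.045243
  Jorimitis: 0.23 × 0.58 × 0.89 × (1 − 0.55) × 0.67 = 0.035796
Posterior odds = 0.045243 / 0.035796 ≈ 1.26.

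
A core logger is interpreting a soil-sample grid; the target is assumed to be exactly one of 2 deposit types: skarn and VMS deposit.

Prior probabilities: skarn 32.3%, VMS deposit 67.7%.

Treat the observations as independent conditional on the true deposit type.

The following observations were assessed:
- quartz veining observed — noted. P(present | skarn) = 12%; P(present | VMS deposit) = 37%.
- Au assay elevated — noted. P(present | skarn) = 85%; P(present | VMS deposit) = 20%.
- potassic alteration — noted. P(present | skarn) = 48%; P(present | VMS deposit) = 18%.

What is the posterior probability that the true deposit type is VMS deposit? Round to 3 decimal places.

Multiply each prior by the joint likelihood of the evidence pattern:
  skarn: 0.323 × 0.12 × 0.85 × 0.48 = 0.015814
  VMS deposit: 0.677 × 0.37 × 0.20 × 0.18 = 0.0090176
Normalizing constant Z = 0.015814 + 0.0090176 = 0.024832.
P(VMS deposit | evidence) = 0.0090176 / 0.024832 ≈ 0.363.

0.363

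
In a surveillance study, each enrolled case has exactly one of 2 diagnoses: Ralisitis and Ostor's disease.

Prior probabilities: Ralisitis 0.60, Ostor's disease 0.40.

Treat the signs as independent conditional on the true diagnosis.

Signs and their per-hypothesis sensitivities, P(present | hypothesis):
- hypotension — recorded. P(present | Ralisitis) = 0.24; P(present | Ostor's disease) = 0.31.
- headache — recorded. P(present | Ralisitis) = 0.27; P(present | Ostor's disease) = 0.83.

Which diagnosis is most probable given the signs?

Ostor's disease

By Bayes' rule with conditional independence, the unnormalized weight for each hypothesis is prior × ∏ likelihoods:
  Ralisitis: 0.60 × 0.24 × 0.27 = 0.03888
  Ostor's disease: 0.40 × 0.31 × 0.83 = 0.10292
Marginal likelihood of the evidence = 0.1418.
P(Ralisitis | evidence) ≈ 0.03888 / 0.1418 ≈ 0.274
P(Ostor's disease | evidence) ≈ 0.10292 / 0.1418 ≈ 0.726
The largest is 0.726, so Ostor's disease is most probable.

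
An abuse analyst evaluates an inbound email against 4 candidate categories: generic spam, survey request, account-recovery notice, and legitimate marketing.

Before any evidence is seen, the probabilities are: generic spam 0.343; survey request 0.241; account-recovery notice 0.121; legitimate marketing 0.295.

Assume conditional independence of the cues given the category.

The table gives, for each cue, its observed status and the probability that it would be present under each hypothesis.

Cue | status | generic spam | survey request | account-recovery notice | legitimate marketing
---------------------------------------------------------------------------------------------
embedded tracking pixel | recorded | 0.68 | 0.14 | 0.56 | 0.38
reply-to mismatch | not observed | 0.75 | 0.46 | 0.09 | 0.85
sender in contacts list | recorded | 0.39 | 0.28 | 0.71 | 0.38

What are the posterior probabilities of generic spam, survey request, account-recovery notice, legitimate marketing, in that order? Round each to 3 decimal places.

By Bayes' rule with conditional independence, the unnormalized weight for each hypothesis is prior × ∏ likelihoods (using 1 − P(present | H) for each absent cue):
  generic spam: 0.343 × 0.68 × (1 − 0.75) × 0.39 = 0.022741
  survey request: 0.241 × 0.14 × (1 − 0.46) × 0.28 = 0.0051015
  account-recovery notice: 0.121 × 0.56 × (1 − 0.09) × 0.71 = 0.04378
  legitimate marketing: 0.295 × 0.38 × (1 − 0.85) × 0.38 = 0.0063897
Marginal likelihood of the evidence = 0.078012.
P(generic spam | evidence) = 0.022741 / 0.078012 ≈ 0.292
P(survey request | evidence) = 0.0051015 / 0.078012 ≈ 0.065
P(account-recovery notice | evidence) = 0.04378 / 0.078012 ≈ 0.561
P(legitimate marketing | evidence) = 0.0063897 / 0.078012 ≈ 0.082

0.292, 0.065, 0.561, 0.082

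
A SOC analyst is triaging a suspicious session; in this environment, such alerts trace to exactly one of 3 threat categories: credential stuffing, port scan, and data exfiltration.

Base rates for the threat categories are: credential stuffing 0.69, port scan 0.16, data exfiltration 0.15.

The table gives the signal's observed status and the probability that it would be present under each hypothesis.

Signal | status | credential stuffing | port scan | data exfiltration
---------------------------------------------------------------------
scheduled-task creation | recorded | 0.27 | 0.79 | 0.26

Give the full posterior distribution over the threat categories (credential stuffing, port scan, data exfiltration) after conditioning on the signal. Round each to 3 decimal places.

For each hypothesis, the unnormalized posterior weight is prior × likelihood:
  credential stuffing: 0.69 × 0.27 = 0.1863
  port scan: 0.16 × 0.79 = 0.1264
  data exfiltration: 0.15 × 0.26 = 0.039
Marginal likelihood of the evidence = 0.3517.
P(credential stuffing | evidence) = 0.1863 / 0.3517 ≈ 0.530
P(port scan | evidence) = 0.1264 / 0.3517 ≈ 0.359
P(data exfiltration | evidence) = 0.039 / 0.3517 ≈ 0.111

0.530, 0.359, 0.111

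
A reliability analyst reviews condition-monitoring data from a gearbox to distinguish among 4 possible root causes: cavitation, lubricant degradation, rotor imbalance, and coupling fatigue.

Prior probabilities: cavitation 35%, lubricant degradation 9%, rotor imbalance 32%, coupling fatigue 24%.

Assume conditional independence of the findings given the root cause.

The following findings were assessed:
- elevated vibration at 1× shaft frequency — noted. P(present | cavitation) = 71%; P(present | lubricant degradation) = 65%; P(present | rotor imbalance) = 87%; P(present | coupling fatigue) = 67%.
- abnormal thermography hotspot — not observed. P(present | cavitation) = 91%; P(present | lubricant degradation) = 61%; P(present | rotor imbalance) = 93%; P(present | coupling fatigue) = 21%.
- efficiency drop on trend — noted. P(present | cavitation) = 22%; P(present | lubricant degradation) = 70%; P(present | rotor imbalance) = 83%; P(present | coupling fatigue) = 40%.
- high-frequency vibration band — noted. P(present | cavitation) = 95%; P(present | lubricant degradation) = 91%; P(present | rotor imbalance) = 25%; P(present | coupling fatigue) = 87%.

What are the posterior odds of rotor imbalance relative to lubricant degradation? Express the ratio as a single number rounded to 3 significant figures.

Unnormalized posterior weight (prior times the finding likelihoods) for each of the two hypotheses (using 1 − P(present | H) for each absent finding):
  rotor imbalance: 0.32 × 0.87 × (1 − 0.93) × 0.83 × 0.25 = 0.0040438
  lubricant degradation: 0.09 × 0.65 × (1 − 0.61) × 0.70 × 0.91 = 0.014533
Odds(rotor imbalance : lubricant degradation) = 0.0040438 / 0.014533 ≈ 0.278.

0.278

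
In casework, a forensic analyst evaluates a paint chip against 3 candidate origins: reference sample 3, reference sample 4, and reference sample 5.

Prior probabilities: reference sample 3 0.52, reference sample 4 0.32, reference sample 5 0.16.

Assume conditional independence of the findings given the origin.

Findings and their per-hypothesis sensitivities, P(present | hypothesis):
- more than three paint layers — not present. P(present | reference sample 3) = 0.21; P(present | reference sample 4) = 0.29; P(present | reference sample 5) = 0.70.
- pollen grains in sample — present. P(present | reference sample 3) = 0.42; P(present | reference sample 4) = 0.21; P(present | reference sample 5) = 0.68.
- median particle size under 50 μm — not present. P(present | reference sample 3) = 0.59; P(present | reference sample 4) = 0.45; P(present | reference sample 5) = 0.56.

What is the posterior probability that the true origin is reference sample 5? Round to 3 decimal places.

For each hypothesis, the unnormalized posterior weight is prior × product of the finding likelihoods (using 1 − P(present | H) for each absent finding):
  reference sample 3: 0.52 × (1 − 0.21) × 0.42 × (1 − 0.59) = 0.07074
  reference sample 4: 0.32 × (1 − 0.29) × 0.21 × (1 − 0.45) = 0.026242
  reference sample 5: 0.16 × (1 − 0.70) × 0.68 × (1 − 0.56) = 0.014362
Marginal likelihood of the evidence = 0.11134.
P(reference sample 5 | evidence) = 0.014362 / 0.11134 ≈ 0.129.

0.129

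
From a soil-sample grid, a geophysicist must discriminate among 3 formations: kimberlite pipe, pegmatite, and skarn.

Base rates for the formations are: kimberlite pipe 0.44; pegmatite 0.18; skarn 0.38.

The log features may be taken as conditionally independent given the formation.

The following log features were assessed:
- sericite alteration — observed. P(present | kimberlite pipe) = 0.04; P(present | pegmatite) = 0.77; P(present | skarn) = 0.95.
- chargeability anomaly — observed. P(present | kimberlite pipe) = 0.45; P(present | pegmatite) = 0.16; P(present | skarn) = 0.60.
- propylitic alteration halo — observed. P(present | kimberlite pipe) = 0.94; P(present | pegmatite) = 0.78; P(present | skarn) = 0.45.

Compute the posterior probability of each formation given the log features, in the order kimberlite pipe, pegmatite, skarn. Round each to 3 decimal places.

0.061, 0.142, 0.798

Multiply each prior by the joint likelihood of the log feature pattern:
  kimberlite pipe: 0.44 × 0.04 × 0.45 × 0.94 = 0.0074448
  pegmatite: 0.18 × 0.77 × 0.16 × 0.78 = 0.017297
  skarn: 0.38 × 0.95 × 0.60 × 0.45 = 0.09747
Normalizing constant Z = 0.0074448 + 0.017297 + 0.09747 = 0.12221.
P(kimberlite pipe | evidence) = 0.0074448 / 0.12221 ≈ 0.061
P(pegmatite | evidence) = 0.017297 / 0.12221 ≈ 0.142
P(skarn | evidence) = 0.09747 / 0.12221 ≈ 0.798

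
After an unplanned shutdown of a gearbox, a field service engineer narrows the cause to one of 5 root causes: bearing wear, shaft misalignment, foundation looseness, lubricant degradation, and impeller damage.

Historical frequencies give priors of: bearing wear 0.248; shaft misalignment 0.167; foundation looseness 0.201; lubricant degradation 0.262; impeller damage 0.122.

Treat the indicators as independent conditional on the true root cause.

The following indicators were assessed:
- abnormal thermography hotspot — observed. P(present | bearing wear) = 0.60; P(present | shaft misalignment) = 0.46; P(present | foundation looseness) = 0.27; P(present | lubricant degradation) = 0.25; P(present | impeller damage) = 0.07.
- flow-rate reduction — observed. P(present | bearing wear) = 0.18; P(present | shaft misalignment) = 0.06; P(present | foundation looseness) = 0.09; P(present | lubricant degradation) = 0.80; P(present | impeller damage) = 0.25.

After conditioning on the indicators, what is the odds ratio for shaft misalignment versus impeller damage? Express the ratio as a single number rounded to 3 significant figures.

2.16

The normalizing constant cancels in an odds ratio, so compute prior × likelihood for the two hypotheses only:
  shaft misalignment: 0.167 × 0.46 × 0.06 = 0.0046092
  impeller damage: 0.122 × 0.07 × 0.25 = 0.002135
Posterior odds = 0.0046092 / 0.002135 ≈ 2.16.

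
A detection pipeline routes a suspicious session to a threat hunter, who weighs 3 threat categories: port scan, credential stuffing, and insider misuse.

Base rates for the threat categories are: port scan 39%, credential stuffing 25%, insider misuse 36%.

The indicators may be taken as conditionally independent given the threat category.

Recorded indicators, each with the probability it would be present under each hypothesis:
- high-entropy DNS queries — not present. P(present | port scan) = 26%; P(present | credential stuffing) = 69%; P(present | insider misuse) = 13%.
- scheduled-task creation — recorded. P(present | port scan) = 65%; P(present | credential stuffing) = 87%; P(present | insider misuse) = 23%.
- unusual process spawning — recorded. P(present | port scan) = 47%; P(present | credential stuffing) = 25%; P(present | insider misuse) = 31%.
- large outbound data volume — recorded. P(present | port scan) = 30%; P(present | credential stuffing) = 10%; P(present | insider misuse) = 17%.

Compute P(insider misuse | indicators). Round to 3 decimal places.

0.119

Multiply each prior by the joint likelihood of the indicator pattern (using 1 − P(present | H) for each absent indicator):
  port scan: 0.39 × (1 − 0.26) × 0.65 × 0.47 × 0.30 = 0.02645
  credential stuffing: 0.25 × (1 − 0.69) × 0.87 × 0.25 × 0.10 = 0.0016856
  insider misuse: 0.36 × (1 − 0.13) × 0.23 × 0.31 × 0.17 = 0.0037963
Marginal likelihood of the evidence = 0.031932.
P(insider misuse | evidence) = 0.0037963 / 0.031932 ≈ 0.119.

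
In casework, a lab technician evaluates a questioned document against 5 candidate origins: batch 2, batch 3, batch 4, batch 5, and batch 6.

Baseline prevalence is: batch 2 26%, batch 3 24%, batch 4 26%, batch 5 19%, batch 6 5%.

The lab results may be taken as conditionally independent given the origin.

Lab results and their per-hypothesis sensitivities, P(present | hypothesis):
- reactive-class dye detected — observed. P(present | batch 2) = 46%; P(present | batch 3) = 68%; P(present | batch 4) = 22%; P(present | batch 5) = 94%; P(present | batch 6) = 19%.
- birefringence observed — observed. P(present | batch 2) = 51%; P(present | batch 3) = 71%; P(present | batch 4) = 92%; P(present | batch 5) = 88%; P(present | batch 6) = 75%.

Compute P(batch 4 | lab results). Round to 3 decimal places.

0.134

Multiply each prior by the joint likelihood of the lab result pattern:
  batch 2: 0.26 × 0.46 × 0.51 = 0.060996
  batch 3: 0.24 × 0.68 × 0.71 = 0.11587
  batch 4: 0.26 × 0.22 × 0.92 = 0.052624
  batch 5: 0.19 × 0.94 × 0.88 = 0.15717
  batch 6: 0.05 × 0.19 × 0.75 = 0.007125
Normalizing constant Z = 0.060996 + 0.11587 + 0.052624 + 0.15717 + 0.007125 = 0.39378.
P(batch 4 | evidence) = 0.052624 / 0.39378 ≈ 0.134.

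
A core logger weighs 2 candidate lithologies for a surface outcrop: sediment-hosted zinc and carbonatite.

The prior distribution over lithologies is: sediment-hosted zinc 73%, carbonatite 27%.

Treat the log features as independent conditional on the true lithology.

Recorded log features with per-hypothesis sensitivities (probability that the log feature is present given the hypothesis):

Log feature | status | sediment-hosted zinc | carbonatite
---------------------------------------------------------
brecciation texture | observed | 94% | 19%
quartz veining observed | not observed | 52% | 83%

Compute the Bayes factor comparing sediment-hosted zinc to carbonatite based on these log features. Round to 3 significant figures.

Take the product of per-log feature likelihoods under each hypothesis (using 1 − P(present | H) for each absent log feature), then divide.
  sediment-hosted zinc: 0.94 × (1 − 0.52) = 0.4512
  carbonatite: 0.19 × (1 − 0.83) = 0.0323
Bayes factor = 0.4512 / 0.0323 ≈ 14.0

14.0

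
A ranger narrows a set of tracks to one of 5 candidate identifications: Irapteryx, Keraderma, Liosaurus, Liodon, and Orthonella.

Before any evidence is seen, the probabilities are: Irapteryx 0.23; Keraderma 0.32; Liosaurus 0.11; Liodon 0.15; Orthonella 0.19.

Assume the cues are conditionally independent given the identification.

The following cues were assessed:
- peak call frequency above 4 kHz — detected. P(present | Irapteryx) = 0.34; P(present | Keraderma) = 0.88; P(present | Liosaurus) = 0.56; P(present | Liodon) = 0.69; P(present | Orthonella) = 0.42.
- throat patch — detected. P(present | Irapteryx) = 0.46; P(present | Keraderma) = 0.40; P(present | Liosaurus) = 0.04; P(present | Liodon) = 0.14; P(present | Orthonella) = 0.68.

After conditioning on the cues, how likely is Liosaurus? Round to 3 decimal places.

Multiply each prior by the joint likelihood of the cue pattern:
  Irapteryx: 0.23 × 0.34 × 0.46 = 0.035972
  Keraderma: 0.32 × 0.88 × 0.40 = 0.11264
  Liosaurus: 0.11 × 0.56 × 0.04 = 0.002464
  Liodon: 0.15 × 0.69 × 0.14 = 0.01449
  Orthonella: 0.19 × 0.42 × 0.68 = 0.054264
Normalizing constant Z = 0.035972 + 0.11264 + 0.002464 + 0.01449 + 0.054264 = 0.21983.
P(Liosaurus | evidence) = 0.002464 / 0.21983 ≈ 0.011.

0.011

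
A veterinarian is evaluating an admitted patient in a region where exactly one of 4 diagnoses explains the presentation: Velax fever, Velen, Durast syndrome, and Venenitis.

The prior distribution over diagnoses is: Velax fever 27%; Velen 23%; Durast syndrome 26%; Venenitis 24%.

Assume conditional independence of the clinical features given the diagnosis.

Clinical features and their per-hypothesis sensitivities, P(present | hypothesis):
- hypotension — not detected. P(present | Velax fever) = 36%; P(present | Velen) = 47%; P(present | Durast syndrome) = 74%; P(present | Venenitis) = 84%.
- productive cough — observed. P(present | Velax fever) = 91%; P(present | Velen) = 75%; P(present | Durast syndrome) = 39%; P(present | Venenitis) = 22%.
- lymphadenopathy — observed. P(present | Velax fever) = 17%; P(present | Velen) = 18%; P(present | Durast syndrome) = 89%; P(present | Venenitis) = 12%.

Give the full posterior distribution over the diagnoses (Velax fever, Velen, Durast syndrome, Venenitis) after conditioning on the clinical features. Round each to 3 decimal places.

By Bayes' rule with conditional independence, the unnormalized weight for each hypothesis is prior × ∏ likelihoods (using 1 − P(present | H) for each absent clinical feature):
  Velax fever: 0.27 × (1 − 0.36) × 0.91 × 0.17 = 0.026732
  Velen: 0.23 × (1 − 0.47) × 0.75 × 0.18 = 0.016456
  Durast syndrome: 0.26 × (1 − 0.74) × 0.39 × 0.89 = 0.023464
  Venenitis: 0.24 × (1 − 0.84) × 0.22 × 0.12 = 0.0010138
The unnormalized weights sum to 0.067666.
P(Velax fever | evidence) = 0.026732 / 0.067666 ≈ 0.395
P(Velen | evidence) = 0.016456 / 0.067666 ≈ 0.243
P(Durast syndrome | evidence) = 0.023464 / 0.067666 ≈ 0.347
P(Venenitis | evidence) = 0.0010138 / 0.067666 ≈ 0.015

0.395, 0.243, 0.347, 0.015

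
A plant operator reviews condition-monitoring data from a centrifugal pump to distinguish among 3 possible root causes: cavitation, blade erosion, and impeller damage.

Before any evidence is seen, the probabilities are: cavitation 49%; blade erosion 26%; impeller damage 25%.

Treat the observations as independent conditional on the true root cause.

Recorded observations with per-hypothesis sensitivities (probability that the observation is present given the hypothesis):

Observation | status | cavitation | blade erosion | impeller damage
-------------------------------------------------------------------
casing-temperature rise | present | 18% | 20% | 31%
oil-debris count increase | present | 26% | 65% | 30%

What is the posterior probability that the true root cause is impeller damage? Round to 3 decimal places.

0.291

Multiply each prior by the joint likelihood of the evidence pattern:
  cavitation: 0.49 × 0.18 × 0.26 = 0.022932
  blade erosion: 0.26 × 0.20 × 0.65 = 0.0338
  impeller damage: 0.25 × 0.31 × 0.30 = 0.02325
Marginal likelihood of the evidence = 0.079982.
P(impeller damage | evidence) = 0.02325 / 0.079982 ≈ 0.291.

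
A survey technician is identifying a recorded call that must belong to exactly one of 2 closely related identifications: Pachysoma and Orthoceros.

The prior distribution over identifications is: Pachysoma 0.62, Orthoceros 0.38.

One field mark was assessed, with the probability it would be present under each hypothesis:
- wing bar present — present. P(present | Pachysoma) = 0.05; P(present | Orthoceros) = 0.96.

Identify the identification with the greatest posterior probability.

Orthoceros

For each hypothesis, the unnormalized posterior weight is prior × likelihood:
  Pachysoma: 0.62 × 0.05 = 0.031
  Orthoceros: 0.38 × 0.96 = 0.3648
The unnormalized weights sum to 0.3958.
P(Pachysoma | evidence) ≈ 0.031 / 0.3958 ≈ 0.078
P(Orthoceros | evidence) ≈ 0.3648 / 0.3958 ≈ 0.922
The largest is 0.922, so Orthoceros is most probable.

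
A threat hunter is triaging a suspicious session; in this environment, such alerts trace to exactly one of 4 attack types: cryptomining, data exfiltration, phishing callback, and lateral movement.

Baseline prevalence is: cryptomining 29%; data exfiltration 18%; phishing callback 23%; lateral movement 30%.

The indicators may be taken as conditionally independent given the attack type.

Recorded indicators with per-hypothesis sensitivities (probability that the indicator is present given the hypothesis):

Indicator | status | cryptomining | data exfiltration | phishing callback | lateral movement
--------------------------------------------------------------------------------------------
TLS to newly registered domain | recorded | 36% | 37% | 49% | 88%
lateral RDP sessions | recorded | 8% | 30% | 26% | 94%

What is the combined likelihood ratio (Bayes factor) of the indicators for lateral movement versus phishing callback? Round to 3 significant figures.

Take the product of per-indicator likelihoods under each hypothesis, then divide.
  lateral movement: 0.88 × 0.94 = 0.8272
  phishing callback: 0.49 × 0.26 = 0.1274
Bayes factor = 0.8272 / 0.1274 ≈ 6.49

6.49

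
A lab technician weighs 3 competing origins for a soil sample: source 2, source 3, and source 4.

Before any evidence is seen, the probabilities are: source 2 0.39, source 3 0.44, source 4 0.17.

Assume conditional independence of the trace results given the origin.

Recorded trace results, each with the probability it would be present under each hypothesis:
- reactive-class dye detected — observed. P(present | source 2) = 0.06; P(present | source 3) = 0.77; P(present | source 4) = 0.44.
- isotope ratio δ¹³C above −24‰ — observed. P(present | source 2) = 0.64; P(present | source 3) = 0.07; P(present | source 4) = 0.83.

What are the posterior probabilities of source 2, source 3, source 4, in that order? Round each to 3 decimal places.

For each hypothesis, the unnormalized posterior weight is prior × product of the trace result likelihoods:
  source 2: 0.39 × 0.06 × 0.64 = 0.014976
  source 3: 0.44 × 0.77 × 0.07 = 0.023716
  source 4: 0.17 × 0.44 × 0.83 = 0.062084
The unnormalized weights sum to 0.10078.
P(source 2 | evidence) = 0.014976 / 0.10078 ≈ 0.149
P(source 3 | evidence) = 0.023716 / 0.10078 ≈ 0.235
P(source 4 | evidence) = 0.062084 / 0.10078 ≈ 0.616

0.149, 0.235, 0.616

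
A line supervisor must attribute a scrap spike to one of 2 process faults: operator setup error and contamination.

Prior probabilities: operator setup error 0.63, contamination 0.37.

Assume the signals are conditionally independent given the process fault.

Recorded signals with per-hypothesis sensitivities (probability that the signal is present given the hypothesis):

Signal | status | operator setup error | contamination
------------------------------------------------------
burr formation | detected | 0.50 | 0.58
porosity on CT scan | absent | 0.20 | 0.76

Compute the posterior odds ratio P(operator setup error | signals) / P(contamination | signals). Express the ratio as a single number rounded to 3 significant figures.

Posterior odds equal prior odds times the likelihood ratio; only the two competing hypotheses matter (using 1 − P(present | H) for each absent signal).
  operator setup error: 0.63 × 0.50 × (1 − 0.20) = 0.252
  contamination: 0.37 × 0.58 × (1 − 0.76) = 0.051504
Odds(operator setup error : contamination) = 0.252 / 0.051504 ≈ 4.89.

4.89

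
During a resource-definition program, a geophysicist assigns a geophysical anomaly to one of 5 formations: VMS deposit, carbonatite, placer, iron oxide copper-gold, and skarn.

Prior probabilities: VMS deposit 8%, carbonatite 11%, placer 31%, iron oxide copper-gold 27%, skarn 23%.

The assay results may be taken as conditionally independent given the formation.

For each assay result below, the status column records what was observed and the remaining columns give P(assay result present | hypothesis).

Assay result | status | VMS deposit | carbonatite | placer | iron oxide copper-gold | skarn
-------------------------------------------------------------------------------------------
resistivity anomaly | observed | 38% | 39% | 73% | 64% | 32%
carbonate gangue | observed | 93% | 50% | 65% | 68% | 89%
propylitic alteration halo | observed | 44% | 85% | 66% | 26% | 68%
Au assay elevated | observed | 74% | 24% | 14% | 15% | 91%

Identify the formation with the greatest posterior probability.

skarn

By Bayes' rule with conditional independence, the unnormalized weight for each hypothesis is prior × ∏ likelihoods:
  VMS deposit: 0.08 × 0.38 × 0.93 × 0.44 × 0.74 = 0.0092054
  carbonatite: 0.11 × 0.39 × 0.50 × 0.85 × 0.24 = 0.0043758
  placer: 0.31 × 0.73 × 0.65 × 0.66 × 0.14 = 0.013592
  iron oxide copper-gold: 0.27 × 0.64 × 0.68 × 0.26 × 0.15 = 0.0045827
  skarn: 0.23 × 0.32 × 0.89 × 0.68 × 0.91 = 0.040534
The unnormalized weights sum to 0.072289.
P(VMS deposit | evidence) ≈ 0.0092054 / 0.072289 ≈ 0.127
P(carbonatite | evidence) ≈ 0.0043758 / 0.072289 ≈ 0.061
P(placer | evidence) ≈ 0.013592 / 0.072289 ≈ 0.188
P(iron oxide copper-gold | evidence) ≈ 0.0045827 / 0.072289 ≈ 0.063
P(skarn | evidence) ≈ 0.040534 / 0.072289 ≈ 0.561
The largest is 0.561, so skarn is most probable.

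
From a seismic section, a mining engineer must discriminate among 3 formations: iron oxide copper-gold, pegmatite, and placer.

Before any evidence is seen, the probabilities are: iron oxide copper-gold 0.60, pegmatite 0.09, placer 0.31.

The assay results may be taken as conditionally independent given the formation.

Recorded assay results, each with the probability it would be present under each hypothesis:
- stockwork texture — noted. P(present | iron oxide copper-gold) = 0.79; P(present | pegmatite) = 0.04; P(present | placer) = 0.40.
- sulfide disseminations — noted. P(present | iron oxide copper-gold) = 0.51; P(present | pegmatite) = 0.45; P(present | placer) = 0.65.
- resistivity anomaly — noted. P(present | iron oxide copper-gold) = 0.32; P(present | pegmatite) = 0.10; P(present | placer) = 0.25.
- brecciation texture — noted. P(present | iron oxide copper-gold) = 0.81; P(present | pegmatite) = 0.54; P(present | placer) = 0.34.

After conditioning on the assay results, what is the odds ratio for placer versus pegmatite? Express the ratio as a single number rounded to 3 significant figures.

78.3

Unnormalized posterior weight (prior times the assay result likelihoods) for each of the two hypotheses:
  placer: 0.31 × 0.40 × 0.65 × 0.25 × 0.34 = 0.006851
  pegmatite: 0.09 × 0.04 × 0.45 × 0.10 × 0.54 = 8.748e-05
Odds(placer : pegmatite) = 0.006851 / 8.748e-05 ≈ 78.3.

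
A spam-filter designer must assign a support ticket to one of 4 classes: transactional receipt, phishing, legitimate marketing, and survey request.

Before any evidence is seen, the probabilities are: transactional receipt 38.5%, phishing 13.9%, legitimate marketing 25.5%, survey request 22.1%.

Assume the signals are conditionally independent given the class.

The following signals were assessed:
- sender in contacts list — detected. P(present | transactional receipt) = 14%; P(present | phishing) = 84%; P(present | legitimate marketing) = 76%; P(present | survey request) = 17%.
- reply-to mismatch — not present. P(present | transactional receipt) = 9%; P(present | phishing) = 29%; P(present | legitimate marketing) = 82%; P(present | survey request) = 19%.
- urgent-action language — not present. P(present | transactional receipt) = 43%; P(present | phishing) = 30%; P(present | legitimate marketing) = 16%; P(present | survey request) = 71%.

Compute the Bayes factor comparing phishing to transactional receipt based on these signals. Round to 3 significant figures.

5.75

Joint likelihood of the signal pattern under each hypothesis (using 1 − P(present | H) for each absent signal):
  phishing: 0.84 × (1 − 0.29) × (1 − 0.30) = 0.41748
  transactional receipt: 0.14 × (1 − 0.09) × (1 − 0.43) = 0.072618
Bayes factor = 0.41748 / 0.072618 ≈ 5.75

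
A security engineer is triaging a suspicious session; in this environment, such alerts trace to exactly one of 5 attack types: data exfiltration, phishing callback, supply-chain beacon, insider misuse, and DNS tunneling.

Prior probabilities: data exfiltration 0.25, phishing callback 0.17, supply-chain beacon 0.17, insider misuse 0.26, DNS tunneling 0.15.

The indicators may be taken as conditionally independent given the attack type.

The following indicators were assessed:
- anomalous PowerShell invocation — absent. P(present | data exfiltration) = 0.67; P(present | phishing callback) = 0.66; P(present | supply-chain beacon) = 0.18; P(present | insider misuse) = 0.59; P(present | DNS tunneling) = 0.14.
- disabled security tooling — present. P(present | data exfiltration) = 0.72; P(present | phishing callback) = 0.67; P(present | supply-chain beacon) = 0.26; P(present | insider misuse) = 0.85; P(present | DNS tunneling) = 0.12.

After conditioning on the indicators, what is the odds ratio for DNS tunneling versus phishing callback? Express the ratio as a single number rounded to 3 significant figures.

Posterior odds equal prior odds times the likelihood ratio; only the two competing hypotheses matter (using 1 − P(present | H) for each absent indicator).
  DNS tunneling: 0.15 × (1 − 0.14) × 0.12 = 0.01548
  phishing callback: 0.17 × (1 − 0.66) × 0.67 = 0.038726
Posterior odds = 0.01548 / 0.038726 ≈ 0.400.

0.400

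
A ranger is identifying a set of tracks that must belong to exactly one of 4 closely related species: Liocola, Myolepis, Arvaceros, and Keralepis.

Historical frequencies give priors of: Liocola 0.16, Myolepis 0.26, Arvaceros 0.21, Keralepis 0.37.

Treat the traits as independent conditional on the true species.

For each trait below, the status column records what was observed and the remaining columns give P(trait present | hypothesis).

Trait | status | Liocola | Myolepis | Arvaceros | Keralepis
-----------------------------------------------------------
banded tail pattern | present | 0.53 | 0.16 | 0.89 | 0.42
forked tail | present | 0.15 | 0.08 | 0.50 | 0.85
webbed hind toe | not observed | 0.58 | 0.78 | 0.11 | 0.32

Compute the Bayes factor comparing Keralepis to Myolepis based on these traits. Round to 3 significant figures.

Joint likelihood of the trait pattern under each hypothesis (using 1 − P(present | H) for each absent trait):
  Keralepis: 0.42 × 0.85 × (1 − 0.32) = 0.24276
  Myolepis: 0.16 × 0.08 × (1 − 0.78) = 0.002816
Bayes factor = 0.24276 / 0.002816 ≈ 86.2

86.2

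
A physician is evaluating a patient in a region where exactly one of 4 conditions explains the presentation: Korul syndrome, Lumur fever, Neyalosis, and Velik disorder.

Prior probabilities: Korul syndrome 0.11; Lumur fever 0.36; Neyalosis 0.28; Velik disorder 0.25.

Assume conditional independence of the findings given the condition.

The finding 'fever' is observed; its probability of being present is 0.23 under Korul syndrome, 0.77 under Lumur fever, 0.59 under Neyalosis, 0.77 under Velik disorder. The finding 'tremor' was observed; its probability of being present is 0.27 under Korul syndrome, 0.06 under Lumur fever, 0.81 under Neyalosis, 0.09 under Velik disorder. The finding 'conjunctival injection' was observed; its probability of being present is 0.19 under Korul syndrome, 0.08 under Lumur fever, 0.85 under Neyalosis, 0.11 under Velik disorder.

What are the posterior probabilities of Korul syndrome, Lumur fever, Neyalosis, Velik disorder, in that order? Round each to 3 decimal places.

Multiply each prior by the joint likelihood of the evidence pattern:
  Korul syndrome: 0.11 × 0.23 × 0.27 × 0.19 = 0.0012979
  Lumur fever: 0.36 × 0.77 × 0.06 × 0.08 = 0.0013306
  Neyalosis: 0.28 × 0.59 × 0.81 × 0.85 = 0.11374
  Velik disorder: 0.25 × 0.77 × 0.09 × 0.11 = 0.0019058
The unnormalized weights sum to 0.11827.
P(Korul syndrome | evidence) = 0.0012979 / 0.11827 ≈ 0.011
P(Lumur fever | evidence) = 0.0013306 / 0.11827 ≈ 0.011
P(Neyalosis | evidence) = 0.11374 / 0.11827 ≈ 0.962
P(Velik disorder | evidence) = 0.0019058 / 0.11827 ≈ 0.016

0.011, 0.011, 0.962, 0.016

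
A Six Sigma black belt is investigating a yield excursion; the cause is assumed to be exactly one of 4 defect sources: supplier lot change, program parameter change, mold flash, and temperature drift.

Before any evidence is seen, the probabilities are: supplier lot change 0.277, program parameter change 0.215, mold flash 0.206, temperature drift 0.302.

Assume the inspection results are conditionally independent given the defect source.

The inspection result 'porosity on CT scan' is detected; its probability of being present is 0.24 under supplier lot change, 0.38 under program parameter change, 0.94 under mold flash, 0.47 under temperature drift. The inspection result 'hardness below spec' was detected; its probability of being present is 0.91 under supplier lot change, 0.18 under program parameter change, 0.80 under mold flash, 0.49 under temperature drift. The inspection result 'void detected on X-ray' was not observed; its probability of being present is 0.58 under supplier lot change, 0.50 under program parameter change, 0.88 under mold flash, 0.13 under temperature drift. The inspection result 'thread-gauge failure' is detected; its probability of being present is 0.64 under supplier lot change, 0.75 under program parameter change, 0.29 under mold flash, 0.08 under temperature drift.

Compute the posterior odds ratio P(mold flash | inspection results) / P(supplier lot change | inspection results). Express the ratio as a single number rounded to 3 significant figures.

Posterior odds equal prior odds times the likelihood ratio; only the two competing hypotheses matter (using 1 − P(present | H) for each absent inspection result).
  mold flash: 0.206 × 0.94 × 0.80 × (1 − 0.88) × 0.29 = 0.0053909
  supplier lot change: 0.277 × 0.24 × 0.91 × (1 − 0.58) × 0.64 = 0.016262
Odds(mold flash : supplier lot change) = 0.0053909 / 0.016262 ≈ 0.332.

0.332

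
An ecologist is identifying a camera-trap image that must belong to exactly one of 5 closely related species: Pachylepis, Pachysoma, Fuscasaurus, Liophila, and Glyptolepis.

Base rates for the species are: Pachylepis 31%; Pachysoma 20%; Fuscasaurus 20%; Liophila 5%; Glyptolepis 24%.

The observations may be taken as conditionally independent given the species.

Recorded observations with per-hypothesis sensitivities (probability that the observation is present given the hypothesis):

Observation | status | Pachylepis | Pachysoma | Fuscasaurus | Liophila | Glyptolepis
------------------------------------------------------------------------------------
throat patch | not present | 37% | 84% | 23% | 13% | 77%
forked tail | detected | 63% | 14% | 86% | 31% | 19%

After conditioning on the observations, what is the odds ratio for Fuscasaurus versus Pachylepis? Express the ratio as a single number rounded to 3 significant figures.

1.08

Unnormalized posterior weight (prior times the observation likelihoods) for each of the two hypotheses (using 1 − P(present | H) for each absent observation):
  Fuscasaurus: 0.20 × (1 − 0.23) × 0.86 = 0.13244
  Pachylepis: 0.31 × (1 − 0.37) × 0.63 = 0.12304
Odds(Fuscasaurus : Pachylepis) = 0.13244 / 0.12304 ≈ 1.08.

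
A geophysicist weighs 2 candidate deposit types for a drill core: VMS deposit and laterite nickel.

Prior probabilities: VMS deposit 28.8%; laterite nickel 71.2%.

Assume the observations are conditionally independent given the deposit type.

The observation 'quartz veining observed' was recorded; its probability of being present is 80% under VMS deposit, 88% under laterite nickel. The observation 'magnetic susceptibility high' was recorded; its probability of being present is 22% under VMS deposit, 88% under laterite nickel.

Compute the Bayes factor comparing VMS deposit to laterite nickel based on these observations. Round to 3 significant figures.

Joint likelihood of the evidence pattern under each hypothesis:
  VMS deposit: 0.80 × 0.22 = 0.176
  laterite nickel: 0.88 × 0.88 = 0.7744
Bayes factor = 0.176 / 0.7744 ≈ 0.227

0.227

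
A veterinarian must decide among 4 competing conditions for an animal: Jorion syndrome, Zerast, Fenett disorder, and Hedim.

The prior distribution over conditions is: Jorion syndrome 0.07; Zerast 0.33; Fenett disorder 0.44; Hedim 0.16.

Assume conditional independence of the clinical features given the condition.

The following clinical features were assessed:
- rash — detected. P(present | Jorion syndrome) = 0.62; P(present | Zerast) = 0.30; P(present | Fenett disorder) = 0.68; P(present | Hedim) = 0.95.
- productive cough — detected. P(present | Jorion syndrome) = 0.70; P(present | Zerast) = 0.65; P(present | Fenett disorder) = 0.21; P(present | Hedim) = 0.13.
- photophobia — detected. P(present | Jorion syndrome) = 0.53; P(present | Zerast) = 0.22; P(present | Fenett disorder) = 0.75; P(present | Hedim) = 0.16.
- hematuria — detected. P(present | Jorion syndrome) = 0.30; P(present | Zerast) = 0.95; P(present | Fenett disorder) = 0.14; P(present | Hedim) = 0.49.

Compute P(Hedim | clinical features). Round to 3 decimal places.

By Bayes' rule with conditional independence, the unnormalized weight for each hypothesis is prior × ∏ likelihoods:
  Jorion syndrome: 0.07 × 0.62 × 0.70 × 0.53 × 0.30 = 0.0048304
  Zerast: 0.33 × 0.30 × 0.65 × 0.22 × 0.95 = 0.013449
  Fenett disorder: 0.44 × 0.68 × 0.21 × 0.75 × 0.14 = 0.0065974
  Hedim: 0.16 × 0.95 × 0.13 × 0.16 × 0.49 = 0.0015492
Marginal likelihood of the evidence = 0.026426.
P(Hedim | evidence) = 0.0015492 / 0.026426 ≈ 0.059.

0.059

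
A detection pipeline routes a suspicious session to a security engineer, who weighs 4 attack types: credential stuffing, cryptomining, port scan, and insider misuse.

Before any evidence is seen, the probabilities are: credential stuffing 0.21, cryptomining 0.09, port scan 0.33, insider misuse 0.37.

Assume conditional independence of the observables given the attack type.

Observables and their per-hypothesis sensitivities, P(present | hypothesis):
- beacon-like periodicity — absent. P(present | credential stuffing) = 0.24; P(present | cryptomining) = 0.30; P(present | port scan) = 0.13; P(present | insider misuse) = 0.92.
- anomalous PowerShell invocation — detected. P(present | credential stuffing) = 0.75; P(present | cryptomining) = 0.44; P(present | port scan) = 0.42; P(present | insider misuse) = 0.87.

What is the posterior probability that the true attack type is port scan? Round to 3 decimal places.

0.410

Multiply each prior by the joint likelihood of the observable pattern (using 1 − P(present | H) for each absent observable):
  credential stuffing: 0.21 × (1 − 0.24) × 0.75 = 0.1197
  cryptomining: 0.09 × (1 − 0.30) × 0.44 = 0.02772
  port scan: 0.33 × (1 − 0.13) × 0.42 = 0.12058
  insider misuse: 0.37 × (1 − 0.92) × 0.87 = 0.025752
The unnormalized weights sum to 0.29375.
P(port scan | evidence) = 0.12058 / 0.29375 ≈ 0.410.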